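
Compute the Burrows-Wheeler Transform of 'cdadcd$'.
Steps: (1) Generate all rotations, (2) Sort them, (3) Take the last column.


Rotations (sorted):
  0: $cdadcd -> last char: d
  1: adcd$cd -> last char: d
  2: cd$cdad -> last char: d
  3: cdadcd$ -> last char: $
  4: d$cdadc -> last char: c
  5: dadcd$c -> last char: c
  6: dcd$cda -> last char: a


BWT = ddd$cca


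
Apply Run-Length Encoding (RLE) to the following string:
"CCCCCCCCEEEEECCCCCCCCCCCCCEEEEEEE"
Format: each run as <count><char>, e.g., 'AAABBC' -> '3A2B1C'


Scanning runs left to right:
  i=0: run of 'C' x 8 -> '8C'
  i=8: run of 'E' x 5 -> '5E'
  i=13: run of 'C' x 13 -> '13C'
  i=26: run of 'E' x 7 -> '7E'

RLE = 8C5E13C7E


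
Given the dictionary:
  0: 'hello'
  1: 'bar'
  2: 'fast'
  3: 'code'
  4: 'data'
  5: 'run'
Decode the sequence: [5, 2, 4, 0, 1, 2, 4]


Look up each index in the dictionary:
  5 -> 'run'
  2 -> 'fast'
  4 -> 'data'
  0 -> 'hello'
  1 -> 'bar'
  2 -> 'fast'
  4 -> 'data'

Decoded: "run fast data hello bar fast data"


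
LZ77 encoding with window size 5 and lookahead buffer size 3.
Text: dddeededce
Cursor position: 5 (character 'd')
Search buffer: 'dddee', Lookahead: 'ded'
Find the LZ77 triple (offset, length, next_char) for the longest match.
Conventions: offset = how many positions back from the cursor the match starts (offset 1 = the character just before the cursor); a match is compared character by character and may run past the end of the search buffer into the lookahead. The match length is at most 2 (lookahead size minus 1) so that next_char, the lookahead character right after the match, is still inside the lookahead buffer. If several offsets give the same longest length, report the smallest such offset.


Try each offset into the search buffer:
  offset=1 (pos 4, char 'e'): match length 0
  offset=2 (pos 3, char 'e'): match length 0
  offset=3 (pos 2, char 'd'): match length 2
  offset=4 (pos 1, char 'd'): match length 1
  offset=5 (pos 0, char 'd'): match length 1
Longest match has length 2 at offset 3.
next_char = character at position 5 + 2 = 7 -> 'd'

Best match: offset=3, length=2 (matching 'de' starting at position 2)
LZ77 triple: (3, 2, 'd')


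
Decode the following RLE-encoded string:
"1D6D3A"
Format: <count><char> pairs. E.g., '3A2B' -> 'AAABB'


Expanding each <count><char> pair:
  1D -> 'D'
  6D -> 'DDDDDD'
  3A -> 'AAA'

Decoded = DDDDDDDAAA


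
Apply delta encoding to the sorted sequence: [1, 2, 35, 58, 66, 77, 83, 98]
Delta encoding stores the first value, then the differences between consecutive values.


First value: 1
Deltas:
  2 - 1 = 1
  35 - 2 = 33
  58 - 35 = 23
  66 - 58 = 8
  77 - 66 = 11
  83 - 77 = 6
  98 - 83 = 15


Delta encoded: [1, 1, 33, 23, 8, 11, 6, 15]


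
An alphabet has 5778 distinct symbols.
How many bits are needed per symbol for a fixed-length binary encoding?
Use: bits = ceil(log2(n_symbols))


log2(5778) = 12.4964
Bracket: 2^12 = 4096 < 5778 <= 2^13 = 8192
So ceil(log2(5778)) = 13

bits = ceil(log2(5778)) = ceil(12.4964) = 13 bits


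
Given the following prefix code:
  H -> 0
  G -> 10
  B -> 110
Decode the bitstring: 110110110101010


Decoding step by step:
Bits 110 -> B
Bits 110 -> B
Bits 110 -> B
Bits 10 -> G
Bits 10 -> G
Bits 10 -> G


Decoded message: BBBGGG


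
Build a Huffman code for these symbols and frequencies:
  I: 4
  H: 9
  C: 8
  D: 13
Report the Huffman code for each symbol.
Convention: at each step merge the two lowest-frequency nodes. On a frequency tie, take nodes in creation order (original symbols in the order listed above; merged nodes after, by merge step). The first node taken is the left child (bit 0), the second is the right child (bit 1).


Huffman tree construction:
Step 1: Merge I(4) + C(8) = 12
Step 2: Merge H(9) + (I+C)(12) = 21
Step 3: Merge D(13) + (H+(I+C))(21) = 34
Read each symbol's code off the tree from the root (left child = 0, right child = 1).

Codes:
  I: 110 (length 3)
  H: 10 (length 2)
  C: 111 (length 3)
  D: 0 (length 1)
Average code length: 67/34 = 1.9706 bits/symbol


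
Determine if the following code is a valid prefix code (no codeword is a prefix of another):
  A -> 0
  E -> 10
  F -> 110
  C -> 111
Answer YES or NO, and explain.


Checking each pair (does one codeword prefix another?):
  A='0' vs E='10': no prefix
  A='0' vs F='110': no prefix
  A='0' vs C='111': no prefix
  E='10' vs A='0': no prefix
  E='10' vs F='110': no prefix
  E='10' vs C='111': no prefix
  F='110' vs A='0': no prefix
  F='110' vs E='10': no prefix
  F='110' vs C='111': no prefix
  C='111' vs A='0': no prefix
  C='111' vs E='10': no prefix
  C='111' vs F='110': no prefix
No violation found over all pairs.

YES -- this is a valid prefix code. No codeword is a prefix of any other codeword.


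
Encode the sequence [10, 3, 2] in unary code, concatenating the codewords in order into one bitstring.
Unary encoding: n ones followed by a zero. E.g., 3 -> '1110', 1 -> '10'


Encode each number as n ones followed by a terminating 0:
  10 -> 11111111110 (11 bits)
  3 -> 1110 (4 bits)
  2 -> 110 (3 bits)
Total length = 11 + 4 + 3 = 18 bits.

Unary([10, 3, 2]) = 111111111101110110 (18 bits)


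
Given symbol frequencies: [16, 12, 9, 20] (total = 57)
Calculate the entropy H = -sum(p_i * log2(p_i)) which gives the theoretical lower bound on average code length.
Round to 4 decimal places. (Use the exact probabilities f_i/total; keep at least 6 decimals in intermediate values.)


Per-symbol terms -p_i * log2(p_i) with p_i = f_i/57:
  p = 16/57 = 0.280702: log2(p) = -1.832890, -p*log2(p) = 0.514495
  p = 12/57 = 0.210526: log2(p) = -2.247928, -p*log2(p) = 0.473248
  p = 9/57 = 0.157895: log2(p) = -2.662965, -p*log2(p) = 0.420468
  p = 20/57 = 0.350877: log2(p) = -1.510962, -p*log2(p) = 0.530162
H = 0.514495 + 0.473248 + 0.420468 + 0.530162 = 1.938373

H = 1.9384 bits/symbol


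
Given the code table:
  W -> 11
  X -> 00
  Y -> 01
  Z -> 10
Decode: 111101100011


Decoding:
11 -> W
11 -> W
01 -> Y
10 -> Z
00 -> X
11 -> W


Result: WWYZXW


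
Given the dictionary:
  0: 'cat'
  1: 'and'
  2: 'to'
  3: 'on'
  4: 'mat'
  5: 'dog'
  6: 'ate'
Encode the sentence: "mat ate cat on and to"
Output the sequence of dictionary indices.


Look up each word in the dictionary:
  'mat' -> 4
  'ate' -> 6
  'cat' -> 0
  'on' -> 3
  'and' -> 1
  'to' -> 2

Encoded: [4, 6, 0, 3, 1, 2]


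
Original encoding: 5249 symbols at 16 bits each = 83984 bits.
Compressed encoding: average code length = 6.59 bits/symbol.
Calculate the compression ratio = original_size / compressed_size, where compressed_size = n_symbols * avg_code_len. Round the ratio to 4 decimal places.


original_size = n_symbols * orig_bits = 5249 * 16 = 83984 bits
compressed_size = n_symbols * avg_code_len = 5249 * 6.59 = 34590.91 bits
ratio = original_size / compressed_size = 83984 / 34590.91 = 2.4279

Compression ratio = 2.4279


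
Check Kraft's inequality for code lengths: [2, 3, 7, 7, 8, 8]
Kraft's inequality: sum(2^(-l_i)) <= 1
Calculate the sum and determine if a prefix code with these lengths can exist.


Sum = 2^(-2) + 2^(-3) + 2^(-7) + 2^(-7) + 2^(-8) + 2^(-8)
    = 0.25 + 0.125 + 0.0078125 + 0.0078125 + 0.00390625 + 0.00390625
    = 102/256 = 0.3984375
Since 0.3984375 <= 1, Kraft's inequality IS satisfied.
A prefix code with these lengths CAN exist.

Kraft sum = 0.3984375. Satisfied.


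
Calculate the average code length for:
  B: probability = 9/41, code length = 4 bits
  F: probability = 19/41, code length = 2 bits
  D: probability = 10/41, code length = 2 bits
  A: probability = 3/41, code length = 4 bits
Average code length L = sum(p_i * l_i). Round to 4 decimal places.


Weighted contributions p_i * l_i:
  B: (9/41) * 4 = 36/41
  F: (19/41) * 2 = 38/41
  D: (10/41) * 2 = 20/41
  A: (3/41) * 4 = 12/41
Sum = (36 + 38 + 20 + 12)/41 = 106/41

L = 106/41 = 2.5854 bits/symbol


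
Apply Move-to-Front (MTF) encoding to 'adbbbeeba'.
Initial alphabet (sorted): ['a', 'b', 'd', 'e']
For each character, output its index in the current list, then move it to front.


MTF encoding:
'a': index 0 in ['a', 'b', 'd', 'e'] -> ['a', 'b', 'd', 'e']
'd': index 2 in ['a', 'b', 'd', 'e'] -> ['d', 'a', 'b', 'e']
'b': index 2 in ['d', 'a', 'b', 'e'] -> ['b', 'd', 'a', 'e']
'b': index 0 in ['b', 'd', 'a', 'e'] -> ['b', 'd', 'a', 'e']
'b': index 0 in ['b', 'd', 'a', 'e'] -> ['b', 'd', 'a', 'e']
'e': index 3 in ['b', 'd', 'a', 'e'] -> ['e', 'b', 'd', 'a']
'e': index 0 in ['e', 'b', 'd', 'a'] -> ['e', 'b', 'd', 'a']
'b': index 1 in ['e', 'b', 'd', 'a'] -> ['b', 'e', 'd', 'a']
'a': index 3 in ['b', 'e', 'd', 'a'] -> ['a', 'b', 'e', 'd']


Output: [0, 2, 2, 0, 0, 3, 0, 1, 3]


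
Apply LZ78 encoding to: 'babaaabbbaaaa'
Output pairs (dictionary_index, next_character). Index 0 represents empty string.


LZ78 encoding steps:
Dictionary: {0: ''}
Step 1: w='' (idx 0), next='b' -> output (0, 'b'), add 'b' as idx 1
Step 2: w='' (idx 0), next='a' -> output (0, 'a'), add 'a' as idx 2
Step 3: w='b' (idx 1), next='a' -> output (1, 'a'), add 'ba' as idx 3
Step 4: w='a' (idx 2), next='a' -> output (2, 'a'), add 'aa' as idx 4
Step 5: w='b' (idx 1), next='b' -> output (1, 'b'), add 'bb' as idx 5
Step 6: w='ba' (idx 3), next='a' -> output (3, 'a'), add 'baa' as idx 6
Step 7: w='aa' (idx 4), end of input -> output (4, '')


Encoded: [(0, 'b'), (0, 'a'), (1, 'a'), (2, 'a'), (1, 'b'), (3, 'a'), (4, '')]


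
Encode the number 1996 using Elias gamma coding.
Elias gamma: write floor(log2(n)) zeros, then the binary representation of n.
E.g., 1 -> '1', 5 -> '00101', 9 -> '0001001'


num_bits = floor(log2(1996)) + 1 = 11
leading_zeros = num_bits - 1 = 10
binary(1996) = 11111001100

Elias gamma(1996) = '0000000000' + '11111001100' = 000000000011111001100 (21 bits)


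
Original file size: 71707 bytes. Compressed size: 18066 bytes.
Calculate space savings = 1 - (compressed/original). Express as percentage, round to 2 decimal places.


ratio = compressed/original = 18066/71707 = 0.251942
savings = 1 - ratio = 1 - 0.251942 = 0.748058
as a percentage: 0.748058 * 100 = 74.81%

Space savings = 1 - 18066/71707 = 74.81%


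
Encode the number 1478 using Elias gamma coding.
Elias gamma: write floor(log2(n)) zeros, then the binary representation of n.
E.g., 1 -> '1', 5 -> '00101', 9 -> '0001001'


num_bits = floor(log2(1478)) + 1 = 11
leading_zeros = num_bits - 1 = 10
binary(1478) = 10111000110

Elias gamma(1478) = '0000000000' + '10111000110' = 000000000010111000110 (21 bits)


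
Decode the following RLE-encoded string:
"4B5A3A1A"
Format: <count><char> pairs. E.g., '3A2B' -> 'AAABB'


Expanding each <count><char> pair:
  4B -> 'BBBB'
  5A -> 'AAAAA'
  3A -> 'AAA'
  1A -> 'A'

Decoded = BBBBAAAAAAAAA


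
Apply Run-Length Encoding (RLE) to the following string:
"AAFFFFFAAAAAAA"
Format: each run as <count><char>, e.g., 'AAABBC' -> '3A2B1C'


Scanning runs left to right:
  i=0: run of 'A' x 2 -> '2A'
  i=2: run of 'F' x 5 -> '5F'
  i=7: run of 'A' x 7 -> '7A'

RLE = 2A5F7A


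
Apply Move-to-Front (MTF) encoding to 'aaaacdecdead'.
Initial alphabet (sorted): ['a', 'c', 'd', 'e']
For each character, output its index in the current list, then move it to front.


MTF encoding:
'a': index 0 in ['a', 'c', 'd', 'e'] -> ['a', 'c', 'd', 'e']
'a': index 0 in ['a', 'c', 'd', 'e'] -> ['a', 'c', 'd', 'e']
'a': index 0 in ['a', 'c', 'd', 'e'] -> ['a', 'c', 'd', 'e']
'a': index 0 in ['a', 'c', 'd', 'e'] -> ['a', 'c', 'd', 'e']
'c': index 1 in ['a', 'c', 'd', 'e'] -> ['c', 'a', 'd', 'e']
'd': index 2 in ['c', 'a', 'd', 'e'] -> ['d', 'c', 'a', 'e']
'e': index 3 in ['d', 'c', 'a', 'e'] -> ['e', 'd', 'c', 'a']
'c': index 2 in ['e', 'd', 'c', 'a'] -> ['c', 'e', 'd', 'a']
'd': index 2 in ['c', 'e', 'd', 'a'] -> ['d', 'c', 'e', 'a']
'e': index 2 in ['d', 'c', 'e', 'a'] -> ['e', 'd', 'c', 'a']
'a': index 3 in ['e', 'd', 'c', 'a'] -> ['a', 'e', 'd', 'c']
'd': index 2 in ['a', 'e', 'd', 'c'] -> ['d', 'a', 'e', 'c']


Output: [0, 0, 0, 0, 1, 2, 3, 2, 2, 2, 3, 2]


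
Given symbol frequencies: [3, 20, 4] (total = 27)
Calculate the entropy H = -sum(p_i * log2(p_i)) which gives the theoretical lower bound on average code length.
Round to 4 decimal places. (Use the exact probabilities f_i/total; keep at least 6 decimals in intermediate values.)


Per-symbol terms -p_i * log2(p_i) with p_i = f_i/27:
  p = 3/27 = 0.111111: log2(p) = -3.169925, -p*log2(p) = 0.352214
  p = 20/27 = 0.740741: log2(p) = -0.432959, -p*log2(p) = 0.320711
  p = 4/27 = 0.148148: log2(p) = -2.754888, -p*log2(p) = 0.408131
H = 0.352214 + 0.320711 + 0.408131 = 1.081056

H = 1.0811 bits/symbol


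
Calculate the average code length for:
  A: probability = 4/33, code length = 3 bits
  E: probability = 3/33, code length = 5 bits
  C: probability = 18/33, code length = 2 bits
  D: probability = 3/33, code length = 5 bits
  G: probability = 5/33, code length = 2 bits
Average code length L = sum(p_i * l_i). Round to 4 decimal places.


Weighted contributions p_i * l_i:
  A: (4/33) * 3 = 12/33
  E: (3/33) * 5 = 15/33
  C: (18/33) * 2 = 36/33
  D: (3/33) * 5 = 15/33
  G: (5/33) * 2 = 10/33
Sum = (12 + 15 + 36 + 15 + 10)/33 = 88/33

L = 88/33 = 2.6667 bits/symbol


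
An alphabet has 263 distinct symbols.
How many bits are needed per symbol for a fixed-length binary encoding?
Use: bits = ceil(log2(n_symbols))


log2(263) = 8.0389
Bracket: 2^8 = 256 < 263 <= 2^9 = 512
So ceil(log2(263)) = 9

bits = ceil(log2(263)) = ceil(8.0389) = 9 bits


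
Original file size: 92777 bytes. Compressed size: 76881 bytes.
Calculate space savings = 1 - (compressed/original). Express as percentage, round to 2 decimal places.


ratio = compressed/original = 76881/92777 = 0.828664
savings = 1 - ratio = 1 - 0.828664 = 0.171336
as a percentage: 0.171336 * 100 = 17.13%

Space savings = 1 - 76881/92777 = 17.13%


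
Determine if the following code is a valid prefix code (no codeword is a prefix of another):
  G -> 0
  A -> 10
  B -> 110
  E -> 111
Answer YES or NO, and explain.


Checking each pair (does one codeword prefix another?):
  G='0' vs A='10': no prefix
  G='0' vs B='110': no prefix
  G='0' vs E='111': no prefix
  A='10' vs G='0': no prefix
  A='10' vs B='110': no prefix
  A='10' vs E='111': no prefix
  B='110' vs G='0': no prefix
  B='110' vs A='10': no prefix
  B='110' vs E='111': no prefix
  E='111' vs G='0': no prefix
  E='111' vs A='10': no prefix
  E='111' vs B='110': no prefix
No violation found over all pairs.

YES -- this is a valid prefix code. No codeword is a prefix of any other codeword.


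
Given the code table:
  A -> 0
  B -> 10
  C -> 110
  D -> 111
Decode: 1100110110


Decoding:
110 -> C
0 -> A
110 -> C
110 -> C


Result: CACC


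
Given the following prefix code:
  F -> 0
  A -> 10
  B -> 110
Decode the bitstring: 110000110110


Decoding step by step:
Bits 110 -> B
Bits 0 -> F
Bits 0 -> F
Bits 0 -> F
Bits 110 -> B
Bits 110 -> B


Decoded message: BFFFBB


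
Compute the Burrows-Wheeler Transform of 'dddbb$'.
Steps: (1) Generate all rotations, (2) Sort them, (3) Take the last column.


Rotations (sorted):
  0: $dddbb -> last char: b
  1: b$dddb -> last char: b
  2: bb$ddd -> last char: d
  3: dbb$dd -> last char: d
  4: ddbb$d -> last char: d
  5: dddbb$ -> last char: $


BWT = bbddd$


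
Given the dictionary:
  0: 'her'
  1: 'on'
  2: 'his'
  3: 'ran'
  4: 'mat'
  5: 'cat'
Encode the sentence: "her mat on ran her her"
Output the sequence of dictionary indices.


Look up each word in the dictionary:
  'her' -> 0
  'mat' -> 4
  'on' -> 1
  'ran' -> 3
  'her' -> 0
  'her' -> 0

Encoded: [0, 4, 1, 3, 0, 0]


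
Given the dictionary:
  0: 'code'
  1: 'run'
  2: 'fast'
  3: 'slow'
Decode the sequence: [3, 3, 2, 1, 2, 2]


Look up each index in the dictionary:
  3 -> 'slow'
  3 -> 'slow'
  2 -> 'fast'
  1 -> 'run'
  2 -> 'fast'
  2 -> 'fast'

Decoded: "slow slow fast run fast fast"


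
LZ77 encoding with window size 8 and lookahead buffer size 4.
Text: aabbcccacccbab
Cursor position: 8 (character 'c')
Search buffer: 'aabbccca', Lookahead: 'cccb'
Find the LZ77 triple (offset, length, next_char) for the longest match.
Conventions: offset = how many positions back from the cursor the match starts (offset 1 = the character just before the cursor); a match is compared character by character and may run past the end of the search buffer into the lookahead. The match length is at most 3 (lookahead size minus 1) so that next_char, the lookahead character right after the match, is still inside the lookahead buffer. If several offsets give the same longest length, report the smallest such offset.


Try each offset into the search buffer:
  offset=1 (pos 7, char 'a'): match length 0
  offset=2 (pos 6, char 'c'): match length 1
  offset=3 (pos 5, char 'c'): match length 2
  offset=4 (pos 4, char 'c'): match length 3
  offset=5 (pos 3, char 'b'): match length 0
  offset=6 (pos 2, char 'b'): match length 0
  offset=7 (pos 1, char 'a'): match length 0
  offset=8 (pos 0, char 'a'): match length 0
Longest match has length 3 at offset 4.
next_char = character at position 8 + 3 = 11 -> 'b'

Best match: offset=4, length=3 (matching 'ccc' starting at position 4)
LZ77 triple: (4, 3, 'b')


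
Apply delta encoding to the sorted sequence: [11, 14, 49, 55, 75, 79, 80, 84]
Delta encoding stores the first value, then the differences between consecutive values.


First value: 11
Deltas:
  14 - 11 = 3
  49 - 14 = 35
  55 - 49 = 6
  75 - 55 = 20
  79 - 75 = 4
  80 - 79 = 1
  84 - 80 = 4


Delta encoded: [11, 3, 35, 6, 20, 4, 1, 4]


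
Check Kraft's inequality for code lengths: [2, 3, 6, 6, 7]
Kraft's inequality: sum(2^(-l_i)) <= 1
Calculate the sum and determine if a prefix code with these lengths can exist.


Sum = 2^(-2) + 2^(-3) + 2^(-6) + 2^(-6) + 2^(-7)
    = 0.25 + 0.125 + 0.015625 + 0.015625 + 0.0078125
    = 53/128 = 0.4140625
Since 0.4140625 <= 1, Kraft's inequality IS satisfied.
A prefix code with these lengths CAN exist.

Kraft sum = 0.4140625. Satisfied.


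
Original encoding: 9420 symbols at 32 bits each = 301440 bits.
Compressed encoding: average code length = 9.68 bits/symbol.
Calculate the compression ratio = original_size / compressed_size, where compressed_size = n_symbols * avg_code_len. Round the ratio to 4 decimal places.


original_size = n_symbols * orig_bits = 9420 * 32 = 301440 bits
compressed_size = n_symbols * avg_code_len = 9420 * 9.68 = 91185.6 bits
ratio = original_size / compressed_size = 301440 / 91185.6 = 3.3058

Compression ratio = 3.3058


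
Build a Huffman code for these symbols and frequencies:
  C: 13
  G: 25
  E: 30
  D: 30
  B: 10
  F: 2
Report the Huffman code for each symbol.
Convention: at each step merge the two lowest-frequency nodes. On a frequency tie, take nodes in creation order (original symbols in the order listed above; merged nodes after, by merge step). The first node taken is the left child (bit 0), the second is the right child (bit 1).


Huffman tree construction:
Step 1: Merge F(2) + B(10) = 12
Step 2: Merge (F+B)(12) + C(13) = 25
Step 3: Merge G(25) + ((F+B)+C)(25) = 50
Step 4: Merge E(30) + D(30) = 60
Step 5: Merge (G+((F+B)+C))(50) + (E+D)(60) = 110
Read each symbol's code off the tree from the root (left child = 0, right child = 1).

Codes:
  C: 011 (length 3)
  G: 00 (length 2)
  E: 10 (length 2)
  D: 11 (length 2)
  B: 0101 (length 4)
  F: 0100 (length 4)
Average code length: 257/110 = 2.3364 bits/symbol


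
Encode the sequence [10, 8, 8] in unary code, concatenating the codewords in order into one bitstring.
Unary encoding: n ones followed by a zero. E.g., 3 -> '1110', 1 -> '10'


Encode each number as n ones followed by a terminating 0:
  10 -> 11111111110 (11 bits)
  8 -> 111111110 (9 bits)
  8 -> 111111110 (9 bits)
Total length = 11 + 9 + 9 = 29 bits.

Unary([10, 8, 8]) = 11111111110111111110111111110 (29 bits)


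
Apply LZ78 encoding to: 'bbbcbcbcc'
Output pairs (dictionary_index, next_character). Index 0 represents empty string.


LZ78 encoding steps:
Dictionary: {0: ''}
Step 1: w='' (idx 0), next='b' -> output (0, 'b'), add 'b' as idx 1
Step 2: w='b' (idx 1), next='b' -> output (1, 'b'), add 'bb' as idx 2
Step 3: w='' (idx 0), next='c' -> output (0, 'c'), add 'c' as idx 3
Step 4: w='b' (idx 1), next='c' -> output (1, 'c'), add 'bc' as idx 4
Step 5: w='bc' (idx 4), next='c' -> output (4, 'c'), add 'bcc' as idx 5


Encoded: [(0, 'b'), (1, 'b'), (0, 'c'), (1, 'c'), (4, 'c')]


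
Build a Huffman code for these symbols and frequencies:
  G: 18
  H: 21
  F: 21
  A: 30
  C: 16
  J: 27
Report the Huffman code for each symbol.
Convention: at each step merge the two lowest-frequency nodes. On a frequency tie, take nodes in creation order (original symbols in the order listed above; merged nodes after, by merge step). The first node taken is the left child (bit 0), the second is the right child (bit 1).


Huffman tree construction:
Step 1: Merge C(16) + G(18) = 34
Step 2: Merge H(21) + F(21) = 42
Step 3: Merge J(27) + A(30) = 57
Step 4: Merge (C+G)(34) + (H+F)(42) = 76
Step 5: Merge (J+A)(57) + ((C+G)+(H+F))(76) = 133
Read each symbol's code off the tree from the root (left child = 0, right child = 1).

Codes:
  G: 101 (length 3)
  H: 110 (length 3)
  F: 111 (length 3)
  A: 01 (length 2)
  C: 100 (length 3)
  J: 00 (length 2)
Average code length: 342/133 = 2.5714 bits/symbol


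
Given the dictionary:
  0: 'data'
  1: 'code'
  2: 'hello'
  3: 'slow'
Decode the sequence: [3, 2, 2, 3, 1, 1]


Look up each index in the dictionary:
  3 -> 'slow'
  2 -> 'hello'
  2 -> 'hello'
  3 -> 'slow'
  1 -> 'code'
  1 -> 'code'

Decoded: "slow hello hello slow code code"


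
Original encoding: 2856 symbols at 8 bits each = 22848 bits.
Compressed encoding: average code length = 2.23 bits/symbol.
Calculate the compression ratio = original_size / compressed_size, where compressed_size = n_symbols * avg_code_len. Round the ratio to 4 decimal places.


original_size = n_symbols * orig_bits = 2856 * 8 = 22848 bits
compressed_size = n_symbols * avg_code_len = 2856 * 2.23 = 6368.88 bits
ratio = original_size / compressed_size = 22848 / 6368.88 = 3.5874

Compression ratio = 3.5874


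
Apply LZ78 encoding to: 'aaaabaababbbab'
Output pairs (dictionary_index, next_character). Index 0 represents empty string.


LZ78 encoding steps:
Dictionary: {0: ''}
Step 1: w='' (idx 0), next='a' -> output (0, 'a'), add 'a' as idx 1
Step 2: w='a' (idx 1), next='a' -> output (1, 'a'), add 'aa' as idx 2
Step 3: w='a' (idx 1), next='b' -> output (1, 'b'), add 'ab' as idx 3
Step 4: w='aa' (idx 2), next='b' -> output (2, 'b'), add 'aab' as idx 4
Step 5: w='ab' (idx 3), next='b' -> output (3, 'b'), add 'abb' as idx 5
Step 6: w='' (idx 0), next='b' -> output (0, 'b'), add 'b' as idx 6
Step 7: w='ab' (idx 3), end of input -> output (3, '')


Encoded: [(0, 'a'), (1, 'a'), (1, 'b'), (2, 'b'), (3, 'b'), (0, 'b'), (3, '')]


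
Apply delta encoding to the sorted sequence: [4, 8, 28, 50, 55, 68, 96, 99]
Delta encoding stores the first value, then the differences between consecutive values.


First value: 4
Deltas:
  8 - 4 = 4
  28 - 8 = 20
  50 - 28 = 22
  55 - 50 = 5
  68 - 55 = 13
  96 - 68 = 28
  99 - 96 = 3


Delta encoded: [4, 4, 20, 22, 5, 13, 28, 3]


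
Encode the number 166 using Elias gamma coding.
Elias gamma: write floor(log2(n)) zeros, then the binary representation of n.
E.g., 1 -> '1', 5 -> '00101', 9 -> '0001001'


num_bits = floor(log2(166)) + 1 = 8
leading_zeros = num_bits - 1 = 7
binary(166) = 10100110

Elias gamma(166) = '0000000' + '10100110' = 000000010100110 (15 bits)


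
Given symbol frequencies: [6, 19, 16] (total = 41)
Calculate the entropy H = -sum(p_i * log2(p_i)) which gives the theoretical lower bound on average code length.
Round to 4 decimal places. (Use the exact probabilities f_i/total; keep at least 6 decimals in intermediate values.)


Per-symbol terms -p_i * log2(p_i) with p_i = f_i/41:
  p = 6/41 = 0.146341: log2(p) = -2.772590, -p*log2(p) = 0.405745
  p = 19/41 = 0.463415: log2(p) = -1.109624, -p*log2(p) = 0.514216
  p = 16/41 = 0.390244: log2(p) = -1.357552, -p*log2(p) = 0.529776
H = 0.405745 + 0.514216 + 0.529776 = 1.449737

H = 1.4497 bits/symbol


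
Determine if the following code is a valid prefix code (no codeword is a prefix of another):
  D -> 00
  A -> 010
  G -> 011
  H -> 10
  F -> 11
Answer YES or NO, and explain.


Checking each pair (does one codeword prefix another?):
  D='00' vs A='010': no prefix
  D='00' vs G='011': no prefix
  D='00' vs H='10': no prefix
  D='00' vs F='11': no prefix
  A='010' vs D='00': no prefix
  A='010' vs G='011': no prefix
  A='010' vs H='10': no prefix
  A='010' vs F='11': no prefix
  G='011' vs D='00': no prefix
  G='011' vs A='010': no prefix
  G='011' vs H='10': no prefix
  G='011' vs F='11': no prefix
  H='10' vs D='00': no prefix
  H='10' vs A='010': no prefix
  H='10' vs G='011': no prefix
  H='10' vs F='11': no prefix
  F='11' vs D='00': no prefix
  F='11' vs A='010': no prefix
  F='11' vs G='011': no prefix
  F='11' vs H='10': no prefix
No violation found over all pairs.

YES -- this is a valid prefix code. No codeword is a prefix of any other codeword.


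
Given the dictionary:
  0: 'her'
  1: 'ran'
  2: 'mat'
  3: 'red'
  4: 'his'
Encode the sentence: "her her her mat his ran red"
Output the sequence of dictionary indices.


Look up each word in the dictionary:
  'her' -> 0
  'her' -> 0
  'her' -> 0
  'mat' -> 2
  'his' -> 4
  'ran' -> 1
  'red' -> 3

Encoded: [0, 0, 0, 2, 4, 1, 3]


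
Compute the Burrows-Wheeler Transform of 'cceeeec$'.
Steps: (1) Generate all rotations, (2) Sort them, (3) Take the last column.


Rotations (sorted):
  0: $cceeeec -> last char: c
  1: c$cceeee -> last char: e
  2: cceeeec$ -> last char: $
  3: ceeeec$c -> last char: c
  4: ec$cceee -> last char: e
  5: eec$ccee -> last char: e
  6: eeec$cce -> last char: e
  7: eeeec$cc -> last char: c


BWT = ce$ceeec


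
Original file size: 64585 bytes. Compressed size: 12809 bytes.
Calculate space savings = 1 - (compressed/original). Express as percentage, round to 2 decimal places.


ratio = compressed/original = 12809/64585 = 0.198328
savings = 1 - ratio = 1 - 0.198328 = 0.801672
as a percentage: 0.801672 * 100 = 80.17%

Space savings = 1 - 12809/64585 = 80.17%


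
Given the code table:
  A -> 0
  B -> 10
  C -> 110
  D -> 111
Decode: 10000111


Decoding:
10 -> B
0 -> A
0 -> A
0 -> A
111 -> D


Result: BAAAD


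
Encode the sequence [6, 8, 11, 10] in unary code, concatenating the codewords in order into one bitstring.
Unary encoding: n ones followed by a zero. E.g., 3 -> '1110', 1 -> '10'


Encode each number as n ones followed by a terminating 0:
  6 -> 1111110 (7 bits)
  8 -> 111111110 (9 bits)
  11 -> 111111111110 (12 bits)
  10 -> 11111111110 (11 bits)
Total length = 7 + 9 + 12 + 11 = 39 bits.

Unary([6, 8, 11, 10]) = 111111011111111011111111111011111111110 (39 bits)


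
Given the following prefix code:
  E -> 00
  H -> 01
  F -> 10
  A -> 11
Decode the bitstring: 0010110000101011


Decoding step by step:
Bits 00 -> E
Bits 10 -> F
Bits 11 -> A
Bits 00 -> E
Bits 00 -> E
Bits 10 -> F
Bits 10 -> F
Bits 11 -> A


Decoded message: EFAEEFFA


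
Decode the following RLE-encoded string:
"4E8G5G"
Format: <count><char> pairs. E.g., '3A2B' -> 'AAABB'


Expanding each <count><char> pair:
  4E -> 'EEEE'
  8G -> 'GGGGGGGG'
  5G -> 'GGGGG'

Decoded = EEEEGGGGGGGGGGGGG


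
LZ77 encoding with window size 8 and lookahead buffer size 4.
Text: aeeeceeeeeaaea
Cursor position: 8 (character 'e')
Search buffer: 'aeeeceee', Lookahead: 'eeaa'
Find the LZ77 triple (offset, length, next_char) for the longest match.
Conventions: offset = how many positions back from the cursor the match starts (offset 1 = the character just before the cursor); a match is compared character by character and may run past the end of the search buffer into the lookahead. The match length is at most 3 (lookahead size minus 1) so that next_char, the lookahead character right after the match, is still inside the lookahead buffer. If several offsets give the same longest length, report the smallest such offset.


Try each offset into the search buffer:
  offset=1 (pos 7, char 'e'): match length 2
  offset=2 (pos 6, char 'e'): match length 2
  offset=3 (pos 5, char 'e'): match length 2
  offset=4 (pos 4, char 'c'): match length 0
  offset=5 (pos 3, char 'e'): match length 1
  offset=6 (pos 2, char 'e'): match length 2
  offset=7 (pos 1, char 'e'): match length 2
  offset=8 (pos 0, char 'a'): match length 0
Longest match has length 2, found at offsets 1, 2, 3, 6, 7; take the smallest, offset 1.
next_char = character at position 8 + 2 = 10 -> 'a'

Best match: offset=1, length=2 (matching 'ee' starting at position 7)
LZ77 triple: (1, 2, 'a')


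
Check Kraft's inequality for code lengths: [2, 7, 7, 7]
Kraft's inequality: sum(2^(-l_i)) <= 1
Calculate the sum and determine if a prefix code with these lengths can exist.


Sum = 2^(-2) + 2^(-7) + 2^(-7) + 2^(-7)
    = 0.25 + 0.0078125 + 0.0078125 + 0.0078125
    = 35/128 = 0.2734375
Since 0.2734375 <= 1, Kraft's inequality IS satisfied.
A prefix code with these lengths CAN exist.

Kraft sum = 0.2734375. Satisfied.


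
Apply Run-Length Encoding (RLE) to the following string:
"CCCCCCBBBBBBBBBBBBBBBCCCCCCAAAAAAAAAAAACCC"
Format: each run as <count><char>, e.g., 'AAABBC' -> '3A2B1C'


Scanning runs left to right:
  i=0: run of 'C' x 6 -> '6C'
  i=6: run of 'B' x 15 -> '15B'
  i=21: run of 'C' x 6 -> '6C'
  i=27: run of 'A' x 12 -> '12A'
  i=39: run of 'C' x 3 -> '3C'

RLE = 6C15B6C12A3C


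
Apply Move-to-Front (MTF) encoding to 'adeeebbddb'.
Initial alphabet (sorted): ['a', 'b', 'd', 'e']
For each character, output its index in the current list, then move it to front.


MTF encoding:
'a': index 0 in ['a', 'b', 'd', 'e'] -> ['a', 'b', 'd', 'e']
'd': index 2 in ['a', 'b', 'd', 'e'] -> ['d', 'a', 'b', 'e']
'e': index 3 in ['d', 'a', 'b', 'e'] -> ['e', 'd', 'a', 'b']
'e': index 0 in ['e', 'd', 'a', 'b'] -> ['e', 'd', 'a', 'b']
'e': index 0 in ['e', 'd', 'a', 'b'] -> ['e', 'd', 'a', 'b']
'b': index 3 in ['e', 'd', 'a', 'b'] -> ['b', 'e', 'd', 'a']
'b': index 0 in ['b', 'e', 'd', 'a'] -> ['b', 'e', 'd', 'a']
'd': index 2 in ['b', 'e', 'd', 'a'] -> ['d', 'b', 'e', 'a']
'd': index 0 in ['d', 'b', 'e', 'a'] -> ['d', 'b', 'e', 'a']
'b': index 1 in ['d', 'b', 'e', 'a'] -> ['b', 'd', 'e', 'a']


Output: [0, 2, 3, 0, 0, 3, 0, 2, 0, 1]


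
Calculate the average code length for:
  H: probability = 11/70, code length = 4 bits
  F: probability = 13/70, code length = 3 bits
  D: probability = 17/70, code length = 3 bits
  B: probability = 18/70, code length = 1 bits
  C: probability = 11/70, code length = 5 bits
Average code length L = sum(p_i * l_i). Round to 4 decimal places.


Weighted contributions p_i * l_i:
  H: (11/70) * 4 = 44/70
  F: (13/70) * 3 = 39/70
  D: (17/70) * 3 = 51/70
  B: (18/70) * 1 = 18/70
  C: (11/70) * 5 = 55/70
Sum = (44 + 39 + 51 + 18 + 55)/70 = 207/70

L = 207/70 = 2.9571 bits/symbol


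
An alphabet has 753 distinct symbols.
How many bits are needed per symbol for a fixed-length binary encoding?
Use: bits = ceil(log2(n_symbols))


log2(753) = 9.5565
Bracket: 2^9 = 512 < 753 <= 2^10 = 1024
So ceil(log2(753)) = 10

bits = ceil(log2(753)) = ceil(9.5565) = 10 bits


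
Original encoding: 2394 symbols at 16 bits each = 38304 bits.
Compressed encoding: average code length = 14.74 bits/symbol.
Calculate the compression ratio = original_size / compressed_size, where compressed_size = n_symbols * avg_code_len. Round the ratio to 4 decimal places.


original_size = n_symbols * orig_bits = 2394 * 16 = 38304 bits
compressed_size = n_symbols * avg_code_len = 2394 * 14.74 = 35287.56 bits
ratio = original_size / compressed_size = 38304 / 35287.56 = 1.0855

Compression ratio = 1.0855


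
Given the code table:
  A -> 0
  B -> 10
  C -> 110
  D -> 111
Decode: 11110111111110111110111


Decoding:
111 -> D
10 -> B
111 -> D
111 -> D
110 -> C
111 -> D
110 -> C
111 -> D


Result: DBDDCDCD


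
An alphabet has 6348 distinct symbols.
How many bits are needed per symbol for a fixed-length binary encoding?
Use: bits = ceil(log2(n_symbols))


log2(6348) = 12.6321
Bracket: 2^12 = 4096 < 6348 <= 2^13 = 8192
So ceil(log2(6348)) = 13

bits = ceil(log2(6348)) = ceil(12.6321) = 13 bits


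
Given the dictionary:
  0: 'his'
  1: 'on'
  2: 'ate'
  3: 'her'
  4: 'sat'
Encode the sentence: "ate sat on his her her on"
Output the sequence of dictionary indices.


Look up each word in the dictionary:
  'ate' -> 2
  'sat' -> 4
  'on' -> 1
  'his' -> 0
  'her' -> 3
  'her' -> 3
  'on' -> 1

Encoded: [2, 4, 1, 0, 3, 3, 1]


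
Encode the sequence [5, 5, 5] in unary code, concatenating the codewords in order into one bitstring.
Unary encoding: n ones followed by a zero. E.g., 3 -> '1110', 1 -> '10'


Encode each number as n ones followed by a terminating 0:
  5 -> 111110 (6 bits)
  5 -> 111110 (6 bits)
  5 -> 111110 (6 bits)
Total length = 6 + 6 + 6 = 18 bits.

Unary([5, 5, 5]) = 111110111110111110 (18 bits)


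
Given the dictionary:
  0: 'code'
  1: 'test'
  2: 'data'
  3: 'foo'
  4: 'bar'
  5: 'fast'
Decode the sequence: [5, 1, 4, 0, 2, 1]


Look up each index in the dictionary:
  5 -> 'fast'
  1 -> 'test'
  4 -> 'bar'
  0 -> 'code'
  2 -> 'data'
  1 -> 'test'

Decoded: "fast test bar code data test"


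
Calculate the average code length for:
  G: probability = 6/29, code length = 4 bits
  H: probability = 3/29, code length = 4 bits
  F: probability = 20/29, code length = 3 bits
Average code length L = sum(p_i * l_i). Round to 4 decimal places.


Weighted contributions p_i * l_i:
  G: (6/29) * 4 = 24/29
  H: (3/29) * 4 = 12/29
  F: (20/29) * 3 = 60/29
Sum = (24 + 12 + 60)/29 = 96/29

L = 96/29 = 3.3103 bits/symbol


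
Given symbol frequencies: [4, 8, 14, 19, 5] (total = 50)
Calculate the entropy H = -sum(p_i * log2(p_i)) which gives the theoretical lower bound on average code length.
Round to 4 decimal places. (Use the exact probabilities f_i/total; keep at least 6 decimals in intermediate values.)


Per-symbol terms -p_i * log2(p_i) with p_i = f_i/50:
  p = 4/50 = 0.080000: log2(p) = -3.643856, -p*log2(p) = 0.291508
  p = 8/50 = 0.160000: log2(p) = -2.643856, -p*log2(p) = 0.423017
  p = 14/50 = 0.280000: log2(p) = -1.836501, -p*log2(p) = 0.514220
  p = 19/50 = 0.380000: log2(p) = -1.395929, -p*log2(p) = 0.530453
  p = 5/50 = 0.100000: log2(p) = -3.321928, -p*log2(p) = 0.332193
H = 0.291508 + 0.423017 + 0.514220 + 0.530453 + 0.332193 = 2.091391

H = 2.0914 bits/symbol


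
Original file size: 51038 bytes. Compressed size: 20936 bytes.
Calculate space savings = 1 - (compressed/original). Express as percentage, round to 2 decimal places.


ratio = compressed/original = 20936/51038 = 0.410204
savings = 1 - ratio = 1 - 0.410204 = 0.589796
as a percentage: 0.589796 * 100 = 58.98%

Space savings = 1 - 20936/51038 = 58.98%


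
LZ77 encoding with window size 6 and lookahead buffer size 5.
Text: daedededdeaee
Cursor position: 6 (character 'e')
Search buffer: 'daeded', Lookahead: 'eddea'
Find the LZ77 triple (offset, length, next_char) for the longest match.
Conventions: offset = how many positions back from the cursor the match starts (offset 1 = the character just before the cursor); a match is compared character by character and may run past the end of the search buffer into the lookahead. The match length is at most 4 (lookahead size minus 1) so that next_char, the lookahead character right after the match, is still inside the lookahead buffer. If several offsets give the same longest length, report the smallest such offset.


Try each offset into the search buffer:
  offset=1 (pos 5, char 'd'): match length 0
  offset=2 (pos 4, char 'e'): match length 2
  offset=3 (pos 3, char 'd'): match length 0
  offset=4 (pos 2, char 'e'): match length 2
  offset=5 (pos 1, char 'a'): match length 0
  offset=6 (pos 0, char 'd'): match length 0
Longest match has length 2, found at offsets 2, 4; take the smallest, offset 2.
next_char = character at position 6 + 2 = 8 -> 'd'

Best match: offset=2, length=2 (matching 'ed' starting at position 4)
LZ77 triple: (2, 2, 'd')


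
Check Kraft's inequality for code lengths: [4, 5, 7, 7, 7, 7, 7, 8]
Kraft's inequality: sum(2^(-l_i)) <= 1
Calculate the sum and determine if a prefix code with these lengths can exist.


Sum = 2^(-4) + 2^(-5) + 2^(-7) + 2^(-7) + 2^(-7) + 2^(-7) + 2^(-7) + 2^(-8)
    = 0.0625 + 0.03125 + 0.0078125 + 0.0078125 + 0.0078125 + 0.0078125 + 0.0078125 + 0.00390625
    = 35/256 = 0.13671875
Since 0.13671875 <= 1, Kraft's inequality IS satisfied.
A prefix code with these lengths CAN exist.

Kraft sum = 0.13671875. Satisfied.


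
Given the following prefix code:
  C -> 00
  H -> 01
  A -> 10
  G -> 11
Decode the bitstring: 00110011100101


Decoding step by step:
Bits 00 -> C
Bits 11 -> G
Bits 00 -> C
Bits 11 -> G
Bits 10 -> A
Bits 01 -> H
Bits 01 -> H


Decoded message: CGCGAHH


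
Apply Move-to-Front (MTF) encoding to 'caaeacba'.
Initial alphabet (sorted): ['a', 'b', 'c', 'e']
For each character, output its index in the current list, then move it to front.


MTF encoding:
'c': index 2 in ['a', 'b', 'c', 'e'] -> ['c', 'a', 'b', 'e']
'a': index 1 in ['c', 'a', 'b', 'e'] -> ['a', 'c', 'b', 'e']
'a': index 0 in ['a', 'c', 'b', 'e'] -> ['a', 'c', 'b', 'e']
'e': index 3 in ['a', 'c', 'b', 'e'] -> ['e', 'a', 'c', 'b']
'a': index 1 in ['e', 'a', 'c', 'b'] -> ['a', 'e', 'c', 'b']
'c': index 2 in ['a', 'e', 'c', 'b'] -> ['c', 'a', 'e', 'b']
'b': index 3 in ['c', 'a', 'e', 'b'] -> ['b', 'c', 'a', 'e']
'a': index 2 in ['b', 'c', 'a', 'e'] -> ['a', 'b', 'c', 'e']


Output: [2, 1, 0, 3, 1, 2, 3, 2]


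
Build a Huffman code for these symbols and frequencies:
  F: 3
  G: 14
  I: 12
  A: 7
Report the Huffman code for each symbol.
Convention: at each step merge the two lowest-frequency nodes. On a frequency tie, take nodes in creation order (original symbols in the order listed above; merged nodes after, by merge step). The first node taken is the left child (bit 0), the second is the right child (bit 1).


Huffman tree construction:
Step 1: Merge F(3) + A(7) = 10
Step 2: Merge (F+A)(10) + I(12) = 22
Step 3: Merge G(14) + ((F+A)+I)(22) = 36
Read each symbol's code off the tree from the root (left child = 0, right child = 1).

Codes:
  F: 100 (length 3)
  G: 0 (length 1)
  I: 11 (length 2)
  A: 101 (length 3)
Average code length: 68/36 = 1.8889 bits/symbol


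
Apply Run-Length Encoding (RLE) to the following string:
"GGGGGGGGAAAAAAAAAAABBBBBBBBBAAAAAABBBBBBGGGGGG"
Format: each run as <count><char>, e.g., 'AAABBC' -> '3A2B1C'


Scanning runs left to right:
  i=0: run of 'G' x 8 -> '8G'
  i=8: run of 'A' x 11 -> '11A'
  i=19: run of 'B' x 9 -> '9B'
  i=28: run of 'A' x 6 -> '6A'
  i=34: run of 'B' x 6 -> '6B'
  i=40: run of 'G' x 6 -> '6G'

RLE = 8G11A9B6A6B6G


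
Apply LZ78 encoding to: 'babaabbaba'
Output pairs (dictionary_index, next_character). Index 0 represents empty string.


LZ78 encoding steps:
Dictionary: {0: ''}
Step 1: w='' (idx 0), next='b' -> output (0, 'b'), add 'b' as idx 1
Step 2: w='' (idx 0), next='a' -> output (0, 'a'), add 'a' as idx 2
Step 3: w='b' (idx 1), next='a' -> output (1, 'a'), add 'ba' as idx 3
Step 4: w='a' (idx 2), next='b' -> output (2, 'b'), add 'ab' as idx 4
Step 5: w='ba' (idx 3), next='b' -> output (3, 'b'), add 'bab' as idx 5
Step 6: w='a' (idx 2), end of input -> output (2, '')


Encoded: [(0, 'b'), (0, 'a'), (1, 'a'), (2, 'b'), (3, 'b'), (2, '')]


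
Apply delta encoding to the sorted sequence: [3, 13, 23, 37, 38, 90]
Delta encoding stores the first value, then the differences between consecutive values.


First value: 3
Deltas:
  13 - 3 = 10
  23 - 13 = 10
  37 - 23 = 14
  38 - 37 = 1
  90 - 38 = 52


Delta encoded: [3, 10, 10, 14, 1, 52]


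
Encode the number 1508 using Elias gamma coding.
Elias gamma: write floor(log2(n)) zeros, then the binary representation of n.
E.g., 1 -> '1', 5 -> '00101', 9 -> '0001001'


num_bits = floor(log2(1508)) + 1 = 11
leading_zeros = num_bits - 1 = 10
binary(1508) = 10111100100

Elias gamma(1508) = '0000000000' + '10111100100' = 000000000010111100100 (21 bits)
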